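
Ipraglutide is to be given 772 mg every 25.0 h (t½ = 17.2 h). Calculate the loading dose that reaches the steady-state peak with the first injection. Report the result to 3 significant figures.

k = ln 2 / 17.2 = 0.04030 h⁻¹
Accumulation ratio R = 1 / (1 − e^(−kτ)) = 1 / (1 − e^(−0.04030×25.0)) = 1 / (1 − 0.3651) = 1.575
Loading dose = maintenance dose × R = 772 × 1.575 ≈ 1220 mg

1220 mg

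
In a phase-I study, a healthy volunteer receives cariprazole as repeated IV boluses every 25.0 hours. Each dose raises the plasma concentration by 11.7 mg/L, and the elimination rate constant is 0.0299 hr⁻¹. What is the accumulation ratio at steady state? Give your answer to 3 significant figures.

Fraction remaining after one interval: e^(−kτ) = e^(−0.02990 × 25.0) = 0.4735
R = 1 / (1 − 0.4735) = 1 / 0.5265 ≈ 1.90

1.90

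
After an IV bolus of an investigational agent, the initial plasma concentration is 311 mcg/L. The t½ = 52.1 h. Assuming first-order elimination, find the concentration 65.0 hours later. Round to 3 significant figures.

131 mcg/L

k = ln 2 / 52.1 = 0.01330 h⁻¹
C(t) = C₀ e^(−kt) = 311 × e^(−0.01330 × 65.0) = 311 × e^(−0.8648) = 311 × 0.4211 ≈ 131 mcg/L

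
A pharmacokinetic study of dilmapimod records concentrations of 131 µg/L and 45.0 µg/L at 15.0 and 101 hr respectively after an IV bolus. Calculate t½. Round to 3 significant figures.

55.8 hours

k = ln(C₁/C₂) / (t₂ − t₁) = ln(131/45.0) / (101 − 15.0)
  = 1.069 / 86.00 = 0.01242 hr⁻¹
t½ = ln 2 / k = ln 2 / 0.01242 ≈ 55.8 hours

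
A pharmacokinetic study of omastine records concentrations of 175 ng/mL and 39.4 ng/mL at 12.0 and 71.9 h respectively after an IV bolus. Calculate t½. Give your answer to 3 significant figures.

27.8 hours

k = ln(C₁/C₂) / (t₂ − t₁) = ln(175/39.4) / (71.9 − 12.0)
  = 1.491 / 59.90 = 0.02489 h⁻¹
t½ = ln 2 / k = ln 2 / 0.02489 ≈ 27.8 hours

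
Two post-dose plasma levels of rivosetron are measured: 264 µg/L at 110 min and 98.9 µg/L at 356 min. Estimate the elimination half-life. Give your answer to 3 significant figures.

174 minutes

k = ln(C₁/C₂) / (t₂ − t₁) = ln(264/98.9) / (356 − 110)
  = 0.9818 / 246.0 = 0.003991 min⁻¹
t½ = ln 2 / k = ln 2 / 0.003991 ≈ 174 minutes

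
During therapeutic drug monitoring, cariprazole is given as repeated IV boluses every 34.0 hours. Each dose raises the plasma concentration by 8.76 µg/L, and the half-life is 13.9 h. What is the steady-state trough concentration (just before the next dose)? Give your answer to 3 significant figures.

1.97 µg/L

k = ln 2 / 13.9 = 0.04987 h⁻¹
Fraction remaining after one interval: e^(−kτ) = e^(−0.04987 × 34.0) = 0.1835
R = 1 / (1 − 0.1835) = 1.225
Css,max = 8.76 × 1.225 = 10.73 µg/L
Css,min = Css,max × e^(−kτ) = 10.73 × 0.1835 ≈ 1.97 µg/L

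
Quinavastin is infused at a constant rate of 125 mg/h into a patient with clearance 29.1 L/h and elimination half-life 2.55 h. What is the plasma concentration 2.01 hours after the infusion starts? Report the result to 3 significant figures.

1.81 µg/mL

Css = rate / CL = 125 / 29.1 = 4.296 µg/mL
k = ln 2 / 2.55 = 0.2718 h⁻¹
C(t) = Css (1 − e^(−kt)) = 4.296 × (1 − e^(−0.5464)) = 4.296 × 0.4209 ≈ 1.81 µg/mL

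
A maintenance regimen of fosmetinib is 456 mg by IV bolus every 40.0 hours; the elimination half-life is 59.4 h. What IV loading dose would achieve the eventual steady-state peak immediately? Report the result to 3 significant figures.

k = ln 2 / 59.4 = 0.01167 h⁻¹
Accumulation ratio R = 1 / (1 − e^(−kτ)) = 1 / (1 − e^(−0.01167×40.0)) = 1 / (1 − 0.6270) = 2.681
Loading dose = maintenance dose × R = 456 × 2.681 ≈ 1220 mg

1220 mg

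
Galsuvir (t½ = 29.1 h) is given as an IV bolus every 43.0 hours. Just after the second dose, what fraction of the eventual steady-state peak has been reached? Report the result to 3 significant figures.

k = ln 2 / 29.1 = 0.02382 h⁻¹
f_n = 1 − e^(−nkτ) = 1 − e^(−2 × 0.02382 × 43.0) = 1 − e^(−2.048) = 1 − 0.1289 ≈ 0.871

0.871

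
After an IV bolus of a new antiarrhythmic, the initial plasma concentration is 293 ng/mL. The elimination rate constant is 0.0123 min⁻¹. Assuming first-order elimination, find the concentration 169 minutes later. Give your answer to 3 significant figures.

C(t) = C₀ e^(−kt) = 293 × e^(−0.01230 × 169) = 293 × e^(−2.079) = 293 × 0.1251 ≈ 36.7 ng/mL

36.7 ng/mL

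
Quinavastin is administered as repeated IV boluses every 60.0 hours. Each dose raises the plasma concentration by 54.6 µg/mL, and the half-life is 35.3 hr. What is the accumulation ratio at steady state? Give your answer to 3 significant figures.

k = ln 2 / 35.3 = 0.01964 hr⁻¹
Fraction remaining after one interval: e^(−kτ) = e^(−0.01964 × 60.0) = 0.3078
R = 1 / (1 − 0.3078) = 1 / 0.6922 ≈ 1.44

1.44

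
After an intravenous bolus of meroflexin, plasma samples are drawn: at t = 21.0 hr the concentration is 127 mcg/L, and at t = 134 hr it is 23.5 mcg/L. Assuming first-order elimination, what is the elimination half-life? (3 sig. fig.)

46.4 hours

k = ln(C₁/C₂) / (t₂ − t₁) = ln(127/23.5) / (134 − 21.0)
  = 1.687 / 113.0 = 0.01493 hr⁻¹
t½ = ln 2 / k = ln 2 / 0.01493 ≈ 46.4 hours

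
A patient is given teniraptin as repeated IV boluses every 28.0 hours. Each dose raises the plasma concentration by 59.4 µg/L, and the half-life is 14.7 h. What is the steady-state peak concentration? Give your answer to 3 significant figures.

k = ln 2 / 14.7 = 0.04715 h⁻¹
Fraction remaining after one interval: e^(−kτ) = e^(−0.04715 × 28.0) = 0.2671
R = 1 / (1 − 0.2671) = 1.364
Css,max = 59.4 × 1.364 ≈ 81.0 µg/L

81.0 µg/L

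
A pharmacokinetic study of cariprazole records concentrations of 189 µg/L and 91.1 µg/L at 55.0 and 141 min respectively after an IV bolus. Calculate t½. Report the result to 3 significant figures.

k = ln(C₁/C₂) / (t₂ − t₁) = ln(189/91.1) / (141 − 55.0)
  = 0.7298 / 86.00 = 0.008486 min⁻¹
t½ = ln 2 / k = ln 2 / 0.008486 ≈ 81.7 minutes

81.7 minutes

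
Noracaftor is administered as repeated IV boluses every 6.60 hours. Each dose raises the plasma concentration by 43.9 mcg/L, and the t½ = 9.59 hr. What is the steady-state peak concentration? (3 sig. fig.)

k = ln 2 / 9.59 = 0.07228 hr⁻¹
Fraction remaining after one interval: e^(−kτ) = e^(−0.07228 × 6.60) = 0.6206
R = 1 / (1 − 0.6206) = 2.636
Css,max = 43.9 × 2.636 ≈ 116 mcg/L

116 mcg/L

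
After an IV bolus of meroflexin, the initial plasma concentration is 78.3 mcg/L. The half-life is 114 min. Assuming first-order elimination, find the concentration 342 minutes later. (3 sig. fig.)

k = ln 2 / 114 = 0.006080 min⁻¹
C(t) = C₀ e^(−kt) = 78.3 × e^(−0.006080 × 342) = 78.3 × e^(−2.079) = 78.3 × 0.1250 ≈ 9.79 mcg/L

9.79 mcg/L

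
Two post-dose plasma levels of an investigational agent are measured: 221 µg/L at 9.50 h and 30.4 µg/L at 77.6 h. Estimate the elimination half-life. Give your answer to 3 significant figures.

k = ln(C₁/C₂) / (t₂ − t₁) = ln(221/30.4) / (77.6 − 9.50)
  = 1.984 / 68.10 = 0.02913 h⁻¹
t½ = ln 2 / k = ln 2 / 0.02913 ≈ 23.8 hours

23.8 hours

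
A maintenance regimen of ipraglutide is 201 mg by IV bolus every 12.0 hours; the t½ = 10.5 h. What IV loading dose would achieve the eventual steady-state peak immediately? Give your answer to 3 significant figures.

367 mg

k = ln 2 / 10.5 = 0.06601 h⁻¹
Accumulation ratio R = 1 / (1 − e^(−kτ)) = 1 / (1 − e^(−0.06601×12.0)) = 1 / (1 − 0.4529) = 1.828
Loading dose = maintenance dose × R = 201 × 1.828 ≈ 367 mg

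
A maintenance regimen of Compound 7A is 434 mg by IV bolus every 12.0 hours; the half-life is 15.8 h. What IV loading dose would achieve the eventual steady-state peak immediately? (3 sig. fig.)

k = ln 2 / 15.8 = 0.04387 h⁻¹
Accumulation ratio R = 1 / (1 − e^(−kτ)) = 1 / (1 − e^(−0.04387×12.0)) = 1 / (1 − 0.5907) = 2.443
Loading dose = maintenance dose × R = 434 × 2.443 ≈ 1060 mg

1060 mg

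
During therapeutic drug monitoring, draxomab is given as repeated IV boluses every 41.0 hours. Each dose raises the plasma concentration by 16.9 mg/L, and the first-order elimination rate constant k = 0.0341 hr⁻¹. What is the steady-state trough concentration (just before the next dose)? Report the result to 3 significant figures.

5.55 mg/L

Fraction remaining after one interval: e^(−kτ) = e^(−0.03410 × 41.0) = 0.2471
R = 1 / (1 − 0.2471) = 1.328
Css,max = 16.9 × 1.328 = 22.45 mg/L
Css,min = Css,max × e^(−kτ) = 22.45 × 0.2471 ≈ 5.55 mg/L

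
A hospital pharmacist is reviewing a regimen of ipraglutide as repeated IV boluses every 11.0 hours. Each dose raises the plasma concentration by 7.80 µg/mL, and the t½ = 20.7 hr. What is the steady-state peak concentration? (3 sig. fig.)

25.3 µg/mL

k = ln 2 / 20.7 = 0.03349 hr⁻¹
Fraction remaining after one interval: e^(−kτ) = e^(−0.03349 × 11.0) = 0.6919
R = 1 / (1 − 0.6919) = 3.246
Css,max = 7.80 × 3.246 ≈ 25.3 µg/mL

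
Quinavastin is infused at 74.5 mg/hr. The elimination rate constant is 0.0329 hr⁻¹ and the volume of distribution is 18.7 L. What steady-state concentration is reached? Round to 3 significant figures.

121 mg/L

CL = k · V = 0.0329 × 18.7 = 0.6152 L/hr
Css = rate / CL = 74.5 / 0.6152 ≈ 121 mg/L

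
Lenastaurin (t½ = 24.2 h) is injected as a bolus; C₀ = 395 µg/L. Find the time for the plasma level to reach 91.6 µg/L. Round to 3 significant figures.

k = ln 2 / 24.2 = 0.02864 h⁻¹
C(t) = C₀ e^(−kt)  ⇒  t = ln(C₀/C) / k
t = ln(395/91.6) / 0.02864 = 1.461 / 0.02864 ≈ 51.0 hours

51.0 hours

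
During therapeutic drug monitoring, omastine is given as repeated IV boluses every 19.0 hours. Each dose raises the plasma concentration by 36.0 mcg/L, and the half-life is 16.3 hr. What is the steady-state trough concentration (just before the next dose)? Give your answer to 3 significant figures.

k = ln 2 / 16.3 = 0.04252 hr⁻¹
Fraction remaining after one interval: e^(−kτ) = e^(−0.04252 × 19.0) = 0.4458
R = 1 / (1 − 0.4458) = 1.804
Css,max = 36.0 × 1.804 = 64.95 mcg/L
Css,min = Css,max × e^(−kτ) = 64.95 × 0.4458 ≈ 29.0 mcg/L

29.0 mcg/L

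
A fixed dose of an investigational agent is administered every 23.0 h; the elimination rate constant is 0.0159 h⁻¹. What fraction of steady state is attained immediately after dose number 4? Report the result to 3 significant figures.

0.768

f_n = 1 − e^(−nkτ) = 1 − e^(−4 × 0.01590 × 23.0) = 1 − e^(−1.463) = 1 − 0.2316 ≈ 0.768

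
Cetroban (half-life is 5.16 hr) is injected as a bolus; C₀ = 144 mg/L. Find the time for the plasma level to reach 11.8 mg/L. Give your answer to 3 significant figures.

18.6 hours

k = ln 2 / 5.16 = 0.1343 hr⁻¹
C(t) = C₀ e^(−kt)  ⇒  t = ln(C₀/C) / k
t = ln(144/11.8) / 0.1343 = 2.502 / 0.1343 ≈ 18.6 hours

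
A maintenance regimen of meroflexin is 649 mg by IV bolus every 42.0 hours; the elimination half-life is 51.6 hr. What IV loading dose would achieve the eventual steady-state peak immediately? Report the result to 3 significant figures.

1510 mg

k = ln 2 / 51.6 = 0.01343 hr⁻¹
Accumulation ratio R = 1 / (1 − e^(−kτ)) = 1 / (1 − e^(−0.01343×42.0)) = 1 / (1 − 0.5688) = 2.319
Loading dose = maintenance dose × R = 649 × 2.319 ≈ 1510 mg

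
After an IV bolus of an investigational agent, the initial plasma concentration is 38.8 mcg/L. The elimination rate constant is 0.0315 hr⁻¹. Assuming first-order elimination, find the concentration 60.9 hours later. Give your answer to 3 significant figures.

C(t) = C₀ e^(−kt) = 38.8 × e^(−0.03150 × 60.9) = 38.8 × e^(−1.918) = 38.8 × 0.1468 ≈ 5.70 mcg/L

5.70 mcg/L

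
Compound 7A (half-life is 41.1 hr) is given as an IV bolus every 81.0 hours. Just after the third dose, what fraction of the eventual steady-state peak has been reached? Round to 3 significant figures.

k = ln 2 / 41.1 = 0.01686 hr⁻¹
f_n = 1 − e^(−nkτ) = 1 − e^(−3 × 0.01686 × 81.0) = 1 − e^(−4.098) = 1 − 0.01660 ≈ 0.983

0.983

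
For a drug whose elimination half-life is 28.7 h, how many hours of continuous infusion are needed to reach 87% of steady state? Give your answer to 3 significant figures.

k = ln 2 / 28.7 = 0.02415 h⁻¹
f = 1 − e^(−kt)  ⇒  t = −ln(1 − f) / k
t = −ln(1 − 0.87) / 0.02415 = 2.040 / 0.02415 ≈ 84.5 hours

84.5 hours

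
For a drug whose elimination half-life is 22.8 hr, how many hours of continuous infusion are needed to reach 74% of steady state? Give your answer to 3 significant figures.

44.3 hours

k = ln 2 / 22.8 = 0.03040 hr⁻¹
f = 1 − e^(−kt)  ⇒  t = −ln(1 − f) / k
t = −ln(1 − 0.74) / 0.03040 = 1.347 / 0.03040 ≈ 44.3 hours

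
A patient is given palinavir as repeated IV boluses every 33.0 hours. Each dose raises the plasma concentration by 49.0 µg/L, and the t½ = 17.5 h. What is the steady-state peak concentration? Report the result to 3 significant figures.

67.2 µg/L

k = ln 2 / 17.5 = 0.03961 h⁻¹
Fraction remaining after one interval: e^(−kτ) = e^(−0.03961 × 33.0) = 0.2706
R = 1 / (1 − 0.2706) = 1.371
Css,max = 49.0 × 1.371 ≈ 67.2 µg/L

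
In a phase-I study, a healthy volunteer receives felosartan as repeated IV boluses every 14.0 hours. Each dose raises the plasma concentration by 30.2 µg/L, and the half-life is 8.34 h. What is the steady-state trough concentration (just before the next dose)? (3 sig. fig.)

13.7 µg/L

k = ln 2 / 8.34 = 0.08311 h⁻¹
Fraction remaining after one interval: e^(−kτ) = e^(−0.08311 × 14.0) = 0.3124
R = 1 / (1 − 0.3124) = 1.454
Css,max = 30.2 × 1.454 = 43.92 µg/L
Css,min = Css,max × e^(−kτ) = 43.92 × 0.3124 ≈ 13.7 µg/L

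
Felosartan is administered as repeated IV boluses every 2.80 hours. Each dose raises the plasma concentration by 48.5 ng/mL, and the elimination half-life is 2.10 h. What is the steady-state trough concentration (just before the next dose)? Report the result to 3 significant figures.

k = ln 2 / 2.10 = 0.3301 h⁻¹
Fraction remaining after one interval: e^(−kτ) = e^(−0.3301 × 2.80) = 0.3969
R = 1 / (1 − 0.3969) = 1.658
Css,max = 48.5 × 1.658 = 80.41 ng/mL
Css,min = Css,max × e^(−kτ) = 80.41 × 0.3969 ≈ 31.9 ng/mL

31.9 ng/mL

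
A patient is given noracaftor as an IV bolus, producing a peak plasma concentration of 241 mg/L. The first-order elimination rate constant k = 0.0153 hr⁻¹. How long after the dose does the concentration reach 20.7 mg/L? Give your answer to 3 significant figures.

160 hours

C(t) = C₀ e^(−kt)  ⇒  t = ln(C₀/C) / k
t = ln(241/20.7) / 0.01530 = 2.455 / 0.01530 ≈ 160 hours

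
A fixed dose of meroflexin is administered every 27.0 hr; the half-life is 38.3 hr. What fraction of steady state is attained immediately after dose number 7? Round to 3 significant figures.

0.967

k = ln 2 / 38.3 = 0.01810 hr⁻¹
f_n = 1 − e^(−nkτ) = 1 − e^(−7 × 0.01810 × 27.0) = 1 − e^(−3.420) = 1 − 0.03270 ≈ 0.967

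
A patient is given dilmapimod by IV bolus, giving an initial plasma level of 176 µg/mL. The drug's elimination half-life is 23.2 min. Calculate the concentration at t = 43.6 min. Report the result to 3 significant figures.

k = ln 2 / 23.2 = 0.02988 min⁻¹
43.6 min is 1.879 half-lives, so C = 176 × (1/2)^1.879 = 176 × 0.2718 ≈ 47.8 µg/mL

47.8 µg/mL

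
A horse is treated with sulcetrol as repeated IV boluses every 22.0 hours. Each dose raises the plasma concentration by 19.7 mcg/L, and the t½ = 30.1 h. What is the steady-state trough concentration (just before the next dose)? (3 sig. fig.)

29.9 mcg/L

k = ln 2 / 30.1 = 0.02303 h⁻¹
Fraction remaining after one interval: e^(−kτ) = e^(−0.02303 × 22.0) = 0.6025
R = 1 / (1 − 0.6025) = 2.516
Css,max = 19.7 × 2.516 = 49.56 mcg/L
Css,min = Css,max × e^(−kτ) = 49.56 × 0.6025 ≈ 29.9 mcg/L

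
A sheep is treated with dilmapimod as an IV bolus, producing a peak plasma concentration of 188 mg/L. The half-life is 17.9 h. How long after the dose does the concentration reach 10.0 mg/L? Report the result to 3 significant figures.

k = ln 2 / 17.9 = 0.03872 h⁻¹
C(t) = C₀ e^(−kt)  ⇒  t = ln(C₀/C) / k
t = ln(188/10.0) / 0.03872 = 2.934 / 0.03872 ≈ 75.8 hours

75.8 hours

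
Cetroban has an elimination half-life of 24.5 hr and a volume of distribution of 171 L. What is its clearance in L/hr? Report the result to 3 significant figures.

4.84 L/hr

k = ln 2 / t½ = ln 2 / 24.5 = 0.02829 hr⁻¹
CL = k · V = 0.02829 × 171 ≈ 4.84 L/hr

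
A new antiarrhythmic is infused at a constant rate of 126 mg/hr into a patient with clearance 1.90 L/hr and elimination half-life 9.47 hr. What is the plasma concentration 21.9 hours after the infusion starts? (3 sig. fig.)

Css = rate / CL = 126 / 1.90 = 66.32 µg/mL
k = ln 2 / 9.47 = 0.07319 hr⁻¹
C(t) = Css (1 − e^(−kt)) = 66.32 × (1 − e^(−1.603)) = 66.32 × 0.7987 ≈ 53.0 µg/mL

53.0 µg/mL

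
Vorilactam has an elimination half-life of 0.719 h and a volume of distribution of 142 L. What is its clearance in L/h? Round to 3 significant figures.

k = ln 2 / t½ = ln 2 / 0.719 = 0.9640 h⁻¹
CL = k · V = 0.9640 × 142 ≈ 137 L/h

137 L/h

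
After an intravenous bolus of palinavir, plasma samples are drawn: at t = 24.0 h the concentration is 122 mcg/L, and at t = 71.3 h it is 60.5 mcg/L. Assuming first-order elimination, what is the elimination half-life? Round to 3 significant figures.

k = ln(C₁/C₂) / (t₂ − t₁) = ln(122/60.5) / (71.3 − 24.0)
  = 0.7014 / 47.30 = 0.01483 h⁻¹
t½ = ln 2 / k = ln 2 / 0.01483 ≈ 46.7 hours

46.7 hours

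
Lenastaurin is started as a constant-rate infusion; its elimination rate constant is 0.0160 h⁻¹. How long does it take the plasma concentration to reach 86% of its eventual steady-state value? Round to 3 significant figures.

f = 1 − e^(−kt)  ⇒  t = −ln(1 − f) / k
t = −ln(1 − 0.86) / 0.01600 = 1.966 / 0.01600 ≈ 123 hours

123 hours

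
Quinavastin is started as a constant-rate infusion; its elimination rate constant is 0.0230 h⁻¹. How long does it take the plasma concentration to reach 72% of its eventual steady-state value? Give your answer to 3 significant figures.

55.3 hours

f = 1 − e^(−kt)  ⇒  t = −ln(1 − f) / k
t = −ln(1 − 0.72) / 0.02300 = 1.273 / 0.02300 ≈ 55.3 hours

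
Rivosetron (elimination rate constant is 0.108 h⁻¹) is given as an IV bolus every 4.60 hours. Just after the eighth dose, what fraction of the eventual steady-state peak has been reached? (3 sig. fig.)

f_n = 1 − e^(−nkτ) = 1 − e^(−8 × 0.1080 × 4.60) = 1 − e^(−3.974) = 1 − 0.01879 ≈ 0.981

0.981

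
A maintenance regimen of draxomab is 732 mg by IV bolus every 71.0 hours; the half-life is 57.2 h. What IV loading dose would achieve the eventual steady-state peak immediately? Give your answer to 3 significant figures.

1270 mg

k = ln 2 / 57.2 = 0.01212 h⁻¹
Accumulation ratio R = 1 / (1 − e^(−kτ)) = 1 / (1 − e^(−0.01212×71.0)) = 1 / (1 − 0.4230) = 1.733
Loading dose = maintenance dose × R = 732 × 1.733 ≈ 1270 mg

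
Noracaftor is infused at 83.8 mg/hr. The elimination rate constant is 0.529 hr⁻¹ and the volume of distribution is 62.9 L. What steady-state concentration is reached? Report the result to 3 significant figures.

2.52 µg/mL

CL = k · V = 0.529 × 62.9 = 33.27 L/hr
Css = rate / CL = 83.8 / 33.27 ≈ 2.52 µg/mL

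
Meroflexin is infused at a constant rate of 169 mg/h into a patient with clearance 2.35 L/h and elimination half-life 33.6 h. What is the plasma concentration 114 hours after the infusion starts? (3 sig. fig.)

65.1 µg/mL

Css = rate / CL = 169 / 2.35 = 71.91 µg/mL
k = ln 2 / 33.6 = 0.02063 h⁻¹
C(t) = Css (1 − e^(−kt)) = 71.91 × (1 − e^(−2.352)) = 71.91 × 0.9048 ≈ 65.1 µg/mL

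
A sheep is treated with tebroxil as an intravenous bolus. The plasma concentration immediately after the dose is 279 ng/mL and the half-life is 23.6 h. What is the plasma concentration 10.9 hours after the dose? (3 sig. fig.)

k = ln 2 / 23.6 = 0.02937 h⁻¹
C(t) = C₀ e^(−kt) = 279 × e^(−0.02937 × 10.9) = 279 × e^(−0.3201) = 279 × 0.7260 ≈ 203 ng/mL

203 ng/mL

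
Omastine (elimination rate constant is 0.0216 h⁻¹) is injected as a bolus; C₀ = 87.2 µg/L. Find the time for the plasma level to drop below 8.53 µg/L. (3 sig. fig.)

C(t) = C₀ e^(−kt)  ⇒  t = ln(C₀/C) / k
t = ln(87.2/8.53) / 0.02160 = 2.325 / 0.02160 ≈ 108 hours

108 hours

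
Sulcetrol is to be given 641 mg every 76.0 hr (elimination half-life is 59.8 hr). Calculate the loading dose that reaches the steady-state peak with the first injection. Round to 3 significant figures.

k = ln 2 / 59.8 = 0.01159 hr⁻¹
Accumulation ratio R = 1 / (1 − e^(−kτ)) = 1 / (1 − e^(−0.01159×76.0)) = 1 / (1 − 0.4144) = 1.708
Loading dose = maintenance dose × R = 641 × 1.708 ≈ 1090 mg

1090 mg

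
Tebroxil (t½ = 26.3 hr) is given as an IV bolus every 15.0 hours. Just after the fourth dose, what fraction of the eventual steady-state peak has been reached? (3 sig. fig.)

0.794

k = ln 2 / 26.3 = 0.02636 hr⁻¹
f_n = 1 − e^(−nkτ) = 1 − e^(−4 × 0.02636 × 15.0) = 1 − e^(−1.581) = 1 − 0.2057 ≈ 0.794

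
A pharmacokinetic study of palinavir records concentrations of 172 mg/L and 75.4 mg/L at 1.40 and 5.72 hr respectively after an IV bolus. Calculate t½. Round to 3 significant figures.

3.63 hours

k = ln(C₁/C₂) / (t₂ − t₁) = ln(172/75.4) / (5.72 − 1.40)
  = 0.8247 / 4.320 = 0.1909 hr⁻¹
t½ = ln 2 / k = ln 2 / 0.1909 ≈ 3.63 hours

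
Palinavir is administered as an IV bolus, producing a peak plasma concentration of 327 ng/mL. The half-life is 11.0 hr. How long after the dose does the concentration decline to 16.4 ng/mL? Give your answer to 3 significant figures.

k = ln 2 / 11.0 = 0.06301 hr⁻¹
C(t) = C₀ e^(−kt)  ⇒  t = ln(C₀/C) / k
t = ln(327/16.4) / 0.06301 = 2.993 / 0.06301 ≈ 47.5 hours

47.5 hours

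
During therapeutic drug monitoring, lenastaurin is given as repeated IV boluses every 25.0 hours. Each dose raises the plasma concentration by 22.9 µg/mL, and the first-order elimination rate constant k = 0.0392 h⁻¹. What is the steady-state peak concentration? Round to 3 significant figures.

36.7 µg/mL

Fraction remaining after one interval: e^(−kτ) = e^(−0.03920 × 25.0) = 0.3753
R = 1 / (1 − 0.3753) = 1.601
Css,max = 22.9 × 1.601 ≈ 36.7 µg/mL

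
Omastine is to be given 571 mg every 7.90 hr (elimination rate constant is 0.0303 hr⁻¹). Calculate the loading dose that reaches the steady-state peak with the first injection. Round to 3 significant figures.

2680 mg

Accumulation ratio R = 1 / (1 − e^(−kτ)) = 1 / (1 − e^(−0.03030×7.90)) = 1 / (1 − 0.7871) = 4.698
Loading dose = maintenance dose × R = 571 × 4.698 ≈ 2680 mg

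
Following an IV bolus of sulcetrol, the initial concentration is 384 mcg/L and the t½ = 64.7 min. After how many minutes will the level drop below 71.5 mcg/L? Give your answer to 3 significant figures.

k = ln 2 / 64.7 = 0.01071 min⁻¹
C(t) = C₀ e^(−kt)  ⇒  t = ln(C₀/C) / k
t = ln(384/71.5) / 0.01071 = 1.681 / 0.01071 ≈ 157 minutes

157 minutes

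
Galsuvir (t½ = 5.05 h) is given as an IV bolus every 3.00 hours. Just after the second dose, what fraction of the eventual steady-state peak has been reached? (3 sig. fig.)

k = ln 2 / 5.05 = 0.1373 h⁻¹
f_n = 1 − e^(−nkτ) = 1 − e^(−2 × 0.1373 × 3.00) = 1 − e^(−0.8235) = 1 − 0.4389 ≈ 0.561

0.561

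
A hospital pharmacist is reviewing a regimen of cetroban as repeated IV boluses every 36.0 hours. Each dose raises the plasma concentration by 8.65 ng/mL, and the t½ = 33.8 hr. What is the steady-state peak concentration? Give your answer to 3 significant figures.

16.6 ng/mL

k = ln 2 / 33.8 = 0.02051 hr⁻¹
Fraction remaining after one interval: e^(−kτ) = e^(−0.02051 × 36.0) = 0.4779
R = 1 / (1 − 0.4779) = 1.916
Css,max = 8.65 × 1.916 ≈ 16.6 ng/mL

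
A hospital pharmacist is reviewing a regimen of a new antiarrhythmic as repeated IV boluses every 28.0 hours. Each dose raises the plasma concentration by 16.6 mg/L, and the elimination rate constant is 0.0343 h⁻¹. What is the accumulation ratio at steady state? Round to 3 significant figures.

1.62

Fraction remaining after one interval: e^(−kτ) = e^(−0.03430 × 28.0) = 0.3827
R = 1 / (1 − 0.3827) = 1 / 0.6173 ≈ 1.62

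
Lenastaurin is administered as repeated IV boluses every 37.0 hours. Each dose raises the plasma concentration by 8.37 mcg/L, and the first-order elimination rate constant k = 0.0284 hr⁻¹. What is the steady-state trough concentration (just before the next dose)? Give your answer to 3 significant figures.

4.50 mcg/L

Fraction remaining after one interval: e^(−kτ) = e^(−0.02840 × 37.0) = 0.3497
R = 1 / (1 − 0.3497) = 1.538
Css,max = 8.37 × 1.538 = 12.87 mcg/L
Css,min = Css,max × e^(−kτ) = 12.87 × 0.3497 ≈ 4.50 mcg/L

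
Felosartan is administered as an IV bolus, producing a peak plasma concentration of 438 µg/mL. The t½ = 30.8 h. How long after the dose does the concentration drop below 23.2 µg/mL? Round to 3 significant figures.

131 hours

k = ln 2 / 30.8 = 0.02250 h⁻¹
C(t) = C₀ e^(−kt)  ⇒  t = ln(C₀/C) / k
t = ln(438/23.2) / 0.02250 = 2.938 / 0.02250 ≈ 131 hours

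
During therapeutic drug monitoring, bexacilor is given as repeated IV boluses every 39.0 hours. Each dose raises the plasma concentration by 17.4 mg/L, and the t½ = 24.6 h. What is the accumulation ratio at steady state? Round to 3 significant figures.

k = ln 2 / 24.6 = 0.02818 h⁻¹
Fraction remaining after one interval: e^(−kτ) = e^(−0.02818 × 39.0) = 0.3332
R = 1 / (1 − 0.3332) = 1 / 0.6668 ≈ 1.50

1.50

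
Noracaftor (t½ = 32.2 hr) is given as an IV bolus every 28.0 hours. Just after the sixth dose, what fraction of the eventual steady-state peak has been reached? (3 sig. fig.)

0.973

k = ln 2 / 32.2 = 0.02153 hr⁻¹
f_n = 1 − e^(−nkτ) = 1 − e^(−6 × 0.02153 × 28.0) = 1 − e^(−3.616) = 1 − 0.02688 ≈ 0.973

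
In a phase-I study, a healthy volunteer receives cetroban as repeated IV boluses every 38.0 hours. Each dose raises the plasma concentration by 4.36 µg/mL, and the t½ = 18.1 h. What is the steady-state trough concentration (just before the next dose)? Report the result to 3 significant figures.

1.33 µg/mL

k = ln 2 / 18.1 = 0.03830 h⁻¹
Fraction remaining after one interval: e^(−kτ) = e^(−0.03830 × 38.0) = 0.2333
R = 1 / (1 − 0.2333) = 1.304
Css,max = 4.36 × 1.304 = 5.687 µg/mL
Css,min = Css,max × e^(−kτ) = 5.687 × 0.2333 ≈ 1.33 µg/mL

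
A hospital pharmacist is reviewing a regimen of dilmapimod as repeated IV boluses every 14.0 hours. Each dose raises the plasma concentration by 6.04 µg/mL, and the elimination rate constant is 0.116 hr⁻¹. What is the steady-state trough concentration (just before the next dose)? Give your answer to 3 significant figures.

1.48 µg/mL

Fraction remaining after one interval: e^(−kτ) = e^(−0.1160 × 14.0) = 0.1971
R = 1 / (1 − 0.1971) = 1.245
Css,max = 6.04 × 1.245 = 7.523 µg/mL
Css,min = Css,max × e^(−kτ) = 7.523 × 0.1971 ≈ 1.48 µg/mL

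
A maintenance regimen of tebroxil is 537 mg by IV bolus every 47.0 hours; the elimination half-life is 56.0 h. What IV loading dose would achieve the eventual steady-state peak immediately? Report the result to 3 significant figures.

1220 mg

k = ln 2 / 56.0 = 0.01238 h⁻¹
Accumulation ratio R = 1 / (1 − e^(−kτ)) = 1 / (1 − e^(−0.01238×47.0)) = 1 / (1 − 0.5589) = 2.267
Loading dose = maintenance dose × R = 537 × 2.267 ≈ 1220 mg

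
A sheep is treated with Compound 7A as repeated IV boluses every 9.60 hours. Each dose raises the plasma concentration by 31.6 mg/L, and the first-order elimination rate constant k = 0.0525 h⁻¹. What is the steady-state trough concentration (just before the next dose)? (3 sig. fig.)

Fraction remaining after one interval: e^(−kτ) = e^(−0.05250 × 9.60) = 0.6041
R = 1 / (1 − 0.6041) = 2.526
Css,max = 31.6 × 2.526 = 79.82 mg/L
Css,min = Css,max × e^(−kτ) = 79.82 × 0.6041 ≈ 48.2 mg/L

48.2 mg/L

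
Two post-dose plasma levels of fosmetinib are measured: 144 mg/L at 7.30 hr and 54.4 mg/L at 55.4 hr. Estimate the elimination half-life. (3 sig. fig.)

k = ln(C₁/C₂) / (t₂ − t₁) = ln(144/54.4) / (55.4 − 7.30)
  = 0.9734 / 48.10 = 0.02024 hr⁻¹
t½ = ln 2 / k = ln 2 / 0.02024 ≈ 34.2 hours

34.2 hours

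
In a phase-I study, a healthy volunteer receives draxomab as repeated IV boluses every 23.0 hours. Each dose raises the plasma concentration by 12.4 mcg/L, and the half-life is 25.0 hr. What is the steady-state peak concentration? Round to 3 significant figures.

k = ln 2 / 25.0 = 0.02773 hr⁻¹
Fraction remaining after one interval: e^(−kτ) = e^(−0.02773 × 23.0) = 0.5285
R = 1 / (1 − 0.5285) = 2.121
Css,max = 12.4 × 2.121 ≈ 26.3 mcg/L

26.3 mcg/L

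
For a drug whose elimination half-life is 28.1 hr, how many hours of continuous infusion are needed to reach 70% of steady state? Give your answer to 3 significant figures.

48.8 hours

k = ln 2 / 28.1 = 0.02467 hr⁻¹
f = 1 − e^(−kt)  ⇒  t = −ln(1 − f) / k
t = −ln(1 − 0.7) / 0.02467 = 1.204 / 0.02467 ≈ 48.8 hours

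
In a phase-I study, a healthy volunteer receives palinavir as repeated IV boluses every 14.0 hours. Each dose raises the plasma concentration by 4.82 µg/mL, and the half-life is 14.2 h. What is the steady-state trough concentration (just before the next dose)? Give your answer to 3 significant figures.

k = ln 2 / 14.2 = 0.04881 h⁻¹
Fraction remaining after one interval: e^(−kτ) = e^(−0.04881 × 14.0) = 0.5049
R = 1 / (1 − 0.5049) = 2.020
Css,max = 4.82 × 2.020 = 9.736 µg/mL
Css,min = Css,max × e^(−kτ) = 9.736 × 0.5049 ≈ 4.92 µg/mL

4.92 µg/mL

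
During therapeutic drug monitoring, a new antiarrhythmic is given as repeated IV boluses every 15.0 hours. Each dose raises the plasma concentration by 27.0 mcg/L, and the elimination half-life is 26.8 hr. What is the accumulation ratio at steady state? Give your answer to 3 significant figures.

3.11

k = ln 2 / 26.8 = 0.02586 hr⁻¹
Fraction remaining after one interval: e^(−kτ) = e^(−0.02586 × 15.0) = 0.6784
R = 1 / (1 − 0.6784) = 1 / 0.3216 ≈ 3.11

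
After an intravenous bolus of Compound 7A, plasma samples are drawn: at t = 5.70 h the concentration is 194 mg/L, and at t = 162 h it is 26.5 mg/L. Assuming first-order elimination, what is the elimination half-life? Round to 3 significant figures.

k = ln(C₁/C₂) / (t₂ − t₁) = ln(194/26.5) / (162 − 5.70)
  = 1.991 / 156.3 = 0.01274 h⁻¹
t½ = ln 2 / k = ln 2 / 0.01274 ≈ 54.4 hours

54.4 hours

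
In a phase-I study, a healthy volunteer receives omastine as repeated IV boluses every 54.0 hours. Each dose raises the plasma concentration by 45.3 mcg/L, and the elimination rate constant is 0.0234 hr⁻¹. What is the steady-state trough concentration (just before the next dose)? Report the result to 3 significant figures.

17.8 mcg/L

Fraction remaining after one interval: e^(−kτ) = e^(−0.02340 × 54.0) = 0.2826
R = 1 / (1 − 0.2826) = 1.394
Css,max = 45.3 × 1.394 = 63.15 mcg/L
Css,min = Css,max × e^(−kτ) = 63.15 × 0.2826 ≈ 17.8 mcg/L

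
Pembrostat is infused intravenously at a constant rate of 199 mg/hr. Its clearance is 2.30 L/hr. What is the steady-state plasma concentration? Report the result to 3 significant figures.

86.5 mg/L

Css = infusion rate / CL = 199 / 2.30 ≈ 86.5 mg/L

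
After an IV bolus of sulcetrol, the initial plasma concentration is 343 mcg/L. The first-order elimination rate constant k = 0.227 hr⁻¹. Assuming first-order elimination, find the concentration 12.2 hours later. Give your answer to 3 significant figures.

21.5 mcg/L

C(t) = C₀ e^(−kt) = 343 × e^(−0.2270 × 12.2) = 343 × e^(−2.769) = 343 × 0.06270 ≈ 21.5 mcg/L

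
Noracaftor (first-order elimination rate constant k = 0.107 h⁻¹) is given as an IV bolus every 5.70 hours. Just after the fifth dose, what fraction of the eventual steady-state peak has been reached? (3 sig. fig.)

f_n = 1 − e^(−nkτ) = 1 − e^(−5 × 0.1070 × 5.70) = 1 − e^(−3.050) = 1 − 0.04738 ≈ 0.953

0.953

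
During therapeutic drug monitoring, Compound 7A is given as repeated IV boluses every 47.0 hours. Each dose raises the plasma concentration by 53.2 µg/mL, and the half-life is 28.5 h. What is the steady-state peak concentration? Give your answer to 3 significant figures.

78.1 µg/mL

k = ln 2 / 28.5 = 0.02432 h⁻¹
Fraction remaining after one interval: e^(−kτ) = e^(−0.02432 × 47.0) = 0.3188
R = 1 / (1 − 0.3188) = 1.468
Css,max = 53.2 × 1.468 ≈ 78.1 µg/mL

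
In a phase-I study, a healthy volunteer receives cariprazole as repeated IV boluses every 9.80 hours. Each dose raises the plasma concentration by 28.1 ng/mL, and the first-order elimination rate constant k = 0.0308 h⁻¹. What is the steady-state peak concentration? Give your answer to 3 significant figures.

Fraction remaining after one interval: e^(−kτ) = e^(−0.03080 × 9.80) = 0.7395
R = 1 / (1 − 0.7395) = 3.838
Css,max = 28.1 × 3.838 ≈ 108 ng/mL

108 ng/mL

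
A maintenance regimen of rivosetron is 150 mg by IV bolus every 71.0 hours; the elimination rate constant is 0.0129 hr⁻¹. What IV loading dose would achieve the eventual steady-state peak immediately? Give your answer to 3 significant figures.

Accumulation ratio R = 1 / (1 − e^(−kτ)) = 1 / (1 − e^(−0.01290×71.0)) = 1 / (1 − 0.4002) = 1.667
Loading dose = maintenance dose × R = 150 × 1.667 ≈ 250 mg

250 mg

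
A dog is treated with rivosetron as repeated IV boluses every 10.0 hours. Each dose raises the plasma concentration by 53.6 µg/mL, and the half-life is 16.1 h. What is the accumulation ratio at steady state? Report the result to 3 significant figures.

2.86

k = ln 2 / 16.1 = 0.04305 h⁻¹
Fraction remaining after one interval: e^(−kτ) = e^(−0.04305 × 10.0) = 0.6502
R = 1 / (1 − 0.6502) = 1 / 0.3498 ≈ 2.86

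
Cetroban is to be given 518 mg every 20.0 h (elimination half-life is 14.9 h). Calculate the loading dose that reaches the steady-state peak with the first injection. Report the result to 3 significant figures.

k = ln 2 / 14.9 = 0.04652 h⁻¹
Accumulation ratio R = 1 / (1 − e^(−kτ)) = 1 / (1 − e^(−0.04652×20.0)) = 1 / (1 − 0.3944) = 1.651
Loading dose = maintenance dose × R = 518 × 1.651 ≈ 855 mg

855 mg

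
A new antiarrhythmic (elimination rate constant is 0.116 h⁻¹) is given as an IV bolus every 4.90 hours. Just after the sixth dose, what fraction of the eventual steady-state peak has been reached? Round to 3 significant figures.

f_n = 1 − e^(−nkτ) = 1 − e^(−6 × 0.1160 × 4.90) = 1 − e^(−3.410) = 1 − 0.03303 ≈ 0.967

0.967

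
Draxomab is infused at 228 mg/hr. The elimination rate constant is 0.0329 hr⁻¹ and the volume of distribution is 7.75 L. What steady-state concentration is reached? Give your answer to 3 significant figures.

CL = k · V = 0.0329 × 7.75 = 0.2550 L/hr
Css = rate / CL = 228 / 0.2550 ≈ 894 µg/mL

894 µg/mL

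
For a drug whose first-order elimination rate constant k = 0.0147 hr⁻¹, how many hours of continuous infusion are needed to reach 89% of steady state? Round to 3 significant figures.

f = 1 − e^(−kt)  ⇒  t = −ln(1 − f) / k
t = −ln(1 − 0.89) / 0.01470 = 2.207 / 0.01470 ≈ 150 hours

150 hours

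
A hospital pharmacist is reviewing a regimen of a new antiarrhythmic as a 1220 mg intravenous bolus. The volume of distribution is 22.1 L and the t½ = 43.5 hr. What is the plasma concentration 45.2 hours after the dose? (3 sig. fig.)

C₀ = dose / V = 1220 / 22.1 = 55.20 mg/L
k = ln 2 / 43.5 = 0.01593 hr⁻¹
C(t) = C₀ e^(−kt) = 55.20 × e^(−0.01593 × 45.2) = 55.20 × e^(−0.7202) = 55.20 × 0.4866 ≈ 26.9 mg/L

26.9 mg/L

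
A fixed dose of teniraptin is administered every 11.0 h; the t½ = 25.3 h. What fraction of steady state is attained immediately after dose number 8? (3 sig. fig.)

k = ln 2 / 25.3 = 0.02740 h⁻¹
f_n = 1 − e^(−nkτ) = 1 − e^(−8 × 0.02740 × 11.0) = 1 − e^(−2.411) = 1 − 0.08973 ≈ 0.910

0.910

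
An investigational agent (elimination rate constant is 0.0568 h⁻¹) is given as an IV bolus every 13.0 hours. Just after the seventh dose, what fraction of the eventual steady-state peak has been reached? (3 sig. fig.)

0.994

f_n = 1 − e^(−nkτ) = 1 − e^(−7 × 0.05680 × 13.0) = 1 − e^(−5.169) = 1 − 0.005691 ≈ 0.994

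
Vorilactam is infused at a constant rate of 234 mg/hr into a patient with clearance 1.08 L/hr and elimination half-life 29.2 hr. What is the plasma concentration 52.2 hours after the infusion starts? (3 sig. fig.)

154 µg/mL

Css = rate / CL = 234 / 1.08 = 216.7 µg/mL
k = ln 2 / 29.2 = 0.02374 hr⁻¹
C(t) = Css (1 − e^(−kt)) = 216.7 × (1 − e^(−1.239)) = 216.7 × 0.7104 ≈ 154 µg/mL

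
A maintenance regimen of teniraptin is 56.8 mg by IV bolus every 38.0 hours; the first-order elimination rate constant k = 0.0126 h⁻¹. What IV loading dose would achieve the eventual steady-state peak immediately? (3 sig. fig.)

Accumulation ratio R = 1 / (1 − e^(−kτ)) = 1 / (1 − e^(−0.01260×38.0)) = 1 / (1 − 0.6195) = 2.628
Loading dose = maintenance dose × R = 56.8 × 2.628 ≈ 149 mg

149 mg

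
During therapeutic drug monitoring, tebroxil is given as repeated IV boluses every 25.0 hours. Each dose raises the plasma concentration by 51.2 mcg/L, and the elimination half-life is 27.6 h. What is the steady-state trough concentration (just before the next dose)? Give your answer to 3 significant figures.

k = ln 2 / 27.6 = 0.02511 h⁻¹
Fraction remaining after one interval: e^(−kτ) = e^(−0.02511 × 25.0) = 0.5337
R = 1 / (1 − 0.5337) = 2.145
Css,max = 51.2 × 2.145 = 109.8 mcg/L
Css,min = Css,max × e^(−kτ) = 109.8 × 0.5337 ≈ 58.6 mcg/L

58.6 mcg/L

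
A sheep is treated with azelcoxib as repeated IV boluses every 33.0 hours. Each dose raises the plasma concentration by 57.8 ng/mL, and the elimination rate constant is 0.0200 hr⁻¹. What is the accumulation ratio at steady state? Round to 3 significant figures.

Fraction remaining after one interval: e^(−kτ) = e^(−0.02000 × 33.0) = 0.5169
R = 1 / (1 − 0.5169) = 1 / 0.4831 ≈ 2.07

2.07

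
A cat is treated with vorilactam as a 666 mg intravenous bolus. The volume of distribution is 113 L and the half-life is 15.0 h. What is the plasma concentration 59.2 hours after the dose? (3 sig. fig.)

C₀ = dose / V = 666 / 113 = 5.894 µg/mL
k = ln 2 / 15.0 = 0.04621 h⁻¹
C(t) = C₀ e^(−kt) = 5.894 × e^(−0.04621 × 59.2) = 5.894 × e^(−2.736) = 5.894 × 0.06485 ≈ 0.382 µg/mL

0.382 µg/mL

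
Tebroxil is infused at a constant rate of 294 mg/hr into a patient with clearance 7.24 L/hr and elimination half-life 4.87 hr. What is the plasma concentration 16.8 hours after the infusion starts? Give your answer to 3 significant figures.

Css = rate / CL = 294 / 7.24 = 40.61 µg/mL
k = ln 2 / 4.87 = 0.1423 hr⁻¹
C(t) = Css (1 − e^(−kt)) = 40.61 × (1 − e^(−2.391)) = 40.61 × 0.9085 ≈ 36.9 µg/mL

36.9 µg/mL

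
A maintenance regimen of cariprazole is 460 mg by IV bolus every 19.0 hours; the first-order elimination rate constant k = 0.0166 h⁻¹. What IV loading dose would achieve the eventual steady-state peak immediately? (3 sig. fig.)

1700 mg

Accumulation ratio R = 1 / (1 − e^(−kτ)) = 1 / (1 − e^(−0.01660×19.0)) = 1 / (1 − 0.7295) = 3.697
Loading dose = maintenance dose × R = 460 × 3.697 ≈ 1700 mg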